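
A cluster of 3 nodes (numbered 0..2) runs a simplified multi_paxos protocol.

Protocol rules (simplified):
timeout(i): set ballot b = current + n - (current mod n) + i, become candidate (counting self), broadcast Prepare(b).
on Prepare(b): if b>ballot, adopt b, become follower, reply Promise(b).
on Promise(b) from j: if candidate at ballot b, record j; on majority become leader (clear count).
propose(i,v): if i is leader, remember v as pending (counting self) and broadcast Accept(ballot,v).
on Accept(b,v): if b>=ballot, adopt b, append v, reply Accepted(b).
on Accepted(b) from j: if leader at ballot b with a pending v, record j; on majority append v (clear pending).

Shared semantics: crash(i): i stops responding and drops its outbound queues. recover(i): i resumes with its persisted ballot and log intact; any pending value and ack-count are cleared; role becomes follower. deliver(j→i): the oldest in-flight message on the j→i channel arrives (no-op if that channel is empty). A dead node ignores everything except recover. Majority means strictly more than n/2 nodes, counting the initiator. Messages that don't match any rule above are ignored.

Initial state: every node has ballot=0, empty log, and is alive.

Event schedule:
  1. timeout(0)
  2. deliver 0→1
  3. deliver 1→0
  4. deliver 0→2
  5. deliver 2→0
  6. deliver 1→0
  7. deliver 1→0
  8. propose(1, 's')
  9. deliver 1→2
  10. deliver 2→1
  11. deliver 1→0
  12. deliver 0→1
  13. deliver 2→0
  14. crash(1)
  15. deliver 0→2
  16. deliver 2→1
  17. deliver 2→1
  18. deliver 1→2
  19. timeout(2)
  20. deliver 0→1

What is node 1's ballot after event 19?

[1] timeout(0) → N0(cand b3 [-])
[2] deliver 0→1 → N1(foll b3 [-])
[3] deliver 1→0 → N0(lead b3 [-])
[4] deliver 0→2 → N2(foll b3 [-])
[5] deliver 2→0 → ∅
[6] deliver 1→0 → ∅
[7] deliver 1→0 → ∅
[8] propose(1,'s') → ∅
[9] deliver 1→2 → ∅
[10] deliver 2→1 → ∅
[11] deliver 1→0 → ∅
[12] deliver 0→1 → ∅
[13] deliver 2→0 → ∅
[14] crash(1) → N1(✗foll b3 [-])
[15] deliver 0→2 → ∅
[16] deliver 2→1 → ∅
[17] deliver 2→1 → ∅
[18] deliver 1→2 → ∅
[19] timeout(2) → N2(cand b8 [-])

3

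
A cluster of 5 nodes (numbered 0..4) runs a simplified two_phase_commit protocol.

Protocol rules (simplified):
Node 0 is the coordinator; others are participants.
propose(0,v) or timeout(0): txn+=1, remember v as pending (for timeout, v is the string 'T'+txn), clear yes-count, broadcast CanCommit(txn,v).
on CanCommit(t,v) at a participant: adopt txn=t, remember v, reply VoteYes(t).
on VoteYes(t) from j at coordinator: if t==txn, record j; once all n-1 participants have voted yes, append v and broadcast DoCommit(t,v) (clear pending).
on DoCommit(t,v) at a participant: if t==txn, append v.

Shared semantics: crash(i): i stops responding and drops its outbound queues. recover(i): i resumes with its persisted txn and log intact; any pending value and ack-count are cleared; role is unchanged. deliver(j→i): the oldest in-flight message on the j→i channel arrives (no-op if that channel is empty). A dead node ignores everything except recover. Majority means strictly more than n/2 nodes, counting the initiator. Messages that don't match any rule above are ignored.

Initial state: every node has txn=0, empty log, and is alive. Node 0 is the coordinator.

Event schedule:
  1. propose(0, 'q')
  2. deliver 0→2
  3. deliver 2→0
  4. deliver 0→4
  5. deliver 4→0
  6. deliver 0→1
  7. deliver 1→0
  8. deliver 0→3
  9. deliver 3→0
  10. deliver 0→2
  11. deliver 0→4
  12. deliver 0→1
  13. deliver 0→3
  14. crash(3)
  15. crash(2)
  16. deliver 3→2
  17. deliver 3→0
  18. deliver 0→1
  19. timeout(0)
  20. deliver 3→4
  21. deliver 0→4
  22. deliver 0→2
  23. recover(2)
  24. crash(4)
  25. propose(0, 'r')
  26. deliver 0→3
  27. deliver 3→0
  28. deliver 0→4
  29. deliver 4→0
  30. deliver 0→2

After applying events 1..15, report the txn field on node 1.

1

after 1 — propose(0,'q'): n0:coor/t1/[-]
after 2 — deliver 0→2: n2:part/t1/[-]
after 3 — deliver 2→0: ·
after 4 — deliver 0→4: n4:part/t1/[-]
after 5 — deliver 4→0: ·
after 6 — deliver 0→1: n1:part/t1/[-]
after 7 — deliver 1→0: ·
after 8 — deliver 0→3: n3:part/t1/[-]
after 9 — deliver 3→0: n0:coor/t1/[q]
after 10 — deliver 0→2: n2:part/t1/[q]
after 11 — deliver 0→4: n4:part/t1/[q]
after 12 — deliver 0→1: n1:part/t1/[q]
after 13 — deliver 0→3: n3:part/t1/[q]
after 14 — crash(3): n3:✗part/t1/[q]
after 15 — crash(2): n2:✗part/t1/[q]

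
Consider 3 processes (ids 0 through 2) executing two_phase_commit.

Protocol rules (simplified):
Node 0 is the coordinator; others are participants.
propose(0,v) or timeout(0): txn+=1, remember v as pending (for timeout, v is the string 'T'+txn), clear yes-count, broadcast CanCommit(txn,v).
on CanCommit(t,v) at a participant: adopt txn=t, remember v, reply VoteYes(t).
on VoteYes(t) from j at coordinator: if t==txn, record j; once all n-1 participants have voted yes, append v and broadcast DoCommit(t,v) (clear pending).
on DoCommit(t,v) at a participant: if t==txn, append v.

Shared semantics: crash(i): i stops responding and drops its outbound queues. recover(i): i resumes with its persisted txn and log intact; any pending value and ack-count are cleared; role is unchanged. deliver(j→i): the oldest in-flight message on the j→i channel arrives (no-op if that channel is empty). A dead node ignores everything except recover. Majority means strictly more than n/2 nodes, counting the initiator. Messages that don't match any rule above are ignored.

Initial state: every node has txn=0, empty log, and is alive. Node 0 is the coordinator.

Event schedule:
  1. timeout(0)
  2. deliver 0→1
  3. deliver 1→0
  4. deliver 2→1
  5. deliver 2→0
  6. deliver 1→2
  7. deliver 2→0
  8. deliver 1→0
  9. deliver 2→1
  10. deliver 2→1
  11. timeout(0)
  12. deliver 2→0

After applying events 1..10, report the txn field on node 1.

step 1 timeout(0): 0={coor,t=1,log=-}
step 2 deliver 0→1: 1={part,t=1,log=-}
step 3 deliver 1→0: —
step 4 deliver 2→1: —
step 5 deliver 2→0: —
step 6 deliver 1→2: —
step 7 deliver 2→0: —
step 8 deliver 1→0: —
step 9 deliver 2→1: —
step 10 deliver 2→1: —

1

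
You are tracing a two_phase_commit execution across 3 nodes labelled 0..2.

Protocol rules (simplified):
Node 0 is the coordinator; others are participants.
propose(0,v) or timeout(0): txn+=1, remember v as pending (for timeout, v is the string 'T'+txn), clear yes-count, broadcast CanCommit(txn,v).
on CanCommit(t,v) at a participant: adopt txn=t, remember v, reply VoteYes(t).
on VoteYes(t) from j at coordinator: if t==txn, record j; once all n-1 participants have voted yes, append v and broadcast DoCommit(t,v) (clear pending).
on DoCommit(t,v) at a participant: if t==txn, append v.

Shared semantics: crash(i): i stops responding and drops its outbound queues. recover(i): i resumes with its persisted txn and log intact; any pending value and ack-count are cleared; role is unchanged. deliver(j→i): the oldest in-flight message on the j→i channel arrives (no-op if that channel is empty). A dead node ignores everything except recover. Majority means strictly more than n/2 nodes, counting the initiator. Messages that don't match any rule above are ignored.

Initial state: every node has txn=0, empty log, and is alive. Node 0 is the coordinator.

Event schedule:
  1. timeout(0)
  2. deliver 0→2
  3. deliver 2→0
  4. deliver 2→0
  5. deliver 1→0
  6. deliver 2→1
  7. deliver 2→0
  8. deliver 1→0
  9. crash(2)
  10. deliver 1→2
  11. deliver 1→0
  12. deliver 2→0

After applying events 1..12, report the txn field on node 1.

0

[1] timeout(0) → N0(coor t1 [-])
[2] deliver 0→2 → N2(part t1 [-])
[3] deliver 2→0 → ∅
[4] deliver 2→0 → ∅
[5] deliver 1→0 → ∅
[6] deliver 2→1 → ∅
[7] deliver 2→0 → ∅
[8] deliver 1→0 → ∅
[9] crash(2) → N2(✗part t1 [-])
[10] deliver 1→2 → ∅
[11] deliver 1→0 → ∅
[12] deliver 2→0 → ∅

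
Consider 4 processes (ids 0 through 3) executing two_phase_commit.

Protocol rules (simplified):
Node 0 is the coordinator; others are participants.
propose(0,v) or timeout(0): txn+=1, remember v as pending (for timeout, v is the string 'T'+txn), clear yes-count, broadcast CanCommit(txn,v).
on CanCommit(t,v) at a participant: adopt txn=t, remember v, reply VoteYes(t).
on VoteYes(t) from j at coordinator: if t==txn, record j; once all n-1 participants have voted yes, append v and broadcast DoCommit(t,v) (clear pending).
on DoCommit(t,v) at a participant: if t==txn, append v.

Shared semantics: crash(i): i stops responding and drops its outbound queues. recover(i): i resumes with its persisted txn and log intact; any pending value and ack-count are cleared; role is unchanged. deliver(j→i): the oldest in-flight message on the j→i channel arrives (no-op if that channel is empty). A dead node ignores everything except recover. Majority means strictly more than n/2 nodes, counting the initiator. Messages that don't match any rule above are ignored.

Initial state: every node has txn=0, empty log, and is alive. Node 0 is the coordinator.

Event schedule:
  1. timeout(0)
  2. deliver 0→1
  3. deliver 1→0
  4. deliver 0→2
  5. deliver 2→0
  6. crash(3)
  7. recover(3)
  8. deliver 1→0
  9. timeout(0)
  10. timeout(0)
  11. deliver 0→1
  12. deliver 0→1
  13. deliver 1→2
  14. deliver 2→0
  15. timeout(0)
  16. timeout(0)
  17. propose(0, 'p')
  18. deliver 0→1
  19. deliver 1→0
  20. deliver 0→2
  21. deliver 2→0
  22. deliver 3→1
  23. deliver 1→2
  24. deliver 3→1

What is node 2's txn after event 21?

after 1 — timeout(0): n0:coor/t1/[-]
after 2 — deliver 0→1: n1:part/t1/[-]
after 3 — deliver 1→0: ·
after 4 — deliver 0→2: n2:part/t1/[-]
after 5 — deliver 2→0: ·
after 6 — crash(3): n3:✗part/t0/[-]
after 7 — recover(3): n3:part/t0/[-]
after 8 — deliver 1→0: ·
after 9 — timeout(0): n0:coor/t2/[-]
after 10 — timeout(0): n0:coor/t3/[-]
after 11 — deliver 0→1: n1:part/t2/[-]
after 12 — deliver 0→1: n1:part/t3/[-]
after 13 — deliver 1→2: ·
after 14 — deliver 2→0: ·
after 15 — timeout(0): n0:coor/t4/[-]
after 16 — timeout(0): n0:coor/t5/[-]
after 17 — propose(0,'p'): n0:coor/t6/[-]
after 18 — deliver 0→1: n1:part/t4/[-]
after 19 — deliver 1→0: ·
after 20 — deliver 0→2: n2:part/t2/[-]
after 21 — deliver 2→0: ·

2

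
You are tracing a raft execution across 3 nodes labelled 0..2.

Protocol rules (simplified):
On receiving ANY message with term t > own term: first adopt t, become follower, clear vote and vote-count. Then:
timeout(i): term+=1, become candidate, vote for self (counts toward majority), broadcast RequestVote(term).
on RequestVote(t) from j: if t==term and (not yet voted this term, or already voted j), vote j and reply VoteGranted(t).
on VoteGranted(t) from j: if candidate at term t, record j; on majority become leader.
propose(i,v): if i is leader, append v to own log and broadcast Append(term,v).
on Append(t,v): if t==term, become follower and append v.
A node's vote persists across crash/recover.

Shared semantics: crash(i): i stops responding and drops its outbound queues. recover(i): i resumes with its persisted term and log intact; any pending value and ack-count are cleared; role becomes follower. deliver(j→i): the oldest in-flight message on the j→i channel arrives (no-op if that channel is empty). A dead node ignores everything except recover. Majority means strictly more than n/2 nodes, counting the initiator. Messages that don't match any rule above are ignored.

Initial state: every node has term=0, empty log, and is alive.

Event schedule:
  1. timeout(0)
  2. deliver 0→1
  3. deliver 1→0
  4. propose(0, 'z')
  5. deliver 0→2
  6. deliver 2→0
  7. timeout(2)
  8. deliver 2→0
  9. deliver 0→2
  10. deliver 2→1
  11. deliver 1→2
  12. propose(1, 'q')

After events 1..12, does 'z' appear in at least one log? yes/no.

after 1 — timeout(0): n0:cand/t1/[-]
after 2 — deliver 0→1: n1:foll/t1/[-]
after 3 — deliver 1→0: n0:lead/t1/[-]
after 4 — propose(0,'z'): n0:lead/t1/[z]
after 5 — deliver 0→2: n2:foll/t1/[-]
after 6 — deliver 2→0: ·
after 7 — timeout(2): n2:cand/t2/[-]
after 8 — deliver 2→0: n0:foll/t2/[z]
after 9 — deliver 0→2: ·
after 10 — deliver 2→1: n1:foll/t2/[-]
after 11 — deliver 1→2: n2:lead/t2/[-]
after 12 — propose(1,'q'): ·

yes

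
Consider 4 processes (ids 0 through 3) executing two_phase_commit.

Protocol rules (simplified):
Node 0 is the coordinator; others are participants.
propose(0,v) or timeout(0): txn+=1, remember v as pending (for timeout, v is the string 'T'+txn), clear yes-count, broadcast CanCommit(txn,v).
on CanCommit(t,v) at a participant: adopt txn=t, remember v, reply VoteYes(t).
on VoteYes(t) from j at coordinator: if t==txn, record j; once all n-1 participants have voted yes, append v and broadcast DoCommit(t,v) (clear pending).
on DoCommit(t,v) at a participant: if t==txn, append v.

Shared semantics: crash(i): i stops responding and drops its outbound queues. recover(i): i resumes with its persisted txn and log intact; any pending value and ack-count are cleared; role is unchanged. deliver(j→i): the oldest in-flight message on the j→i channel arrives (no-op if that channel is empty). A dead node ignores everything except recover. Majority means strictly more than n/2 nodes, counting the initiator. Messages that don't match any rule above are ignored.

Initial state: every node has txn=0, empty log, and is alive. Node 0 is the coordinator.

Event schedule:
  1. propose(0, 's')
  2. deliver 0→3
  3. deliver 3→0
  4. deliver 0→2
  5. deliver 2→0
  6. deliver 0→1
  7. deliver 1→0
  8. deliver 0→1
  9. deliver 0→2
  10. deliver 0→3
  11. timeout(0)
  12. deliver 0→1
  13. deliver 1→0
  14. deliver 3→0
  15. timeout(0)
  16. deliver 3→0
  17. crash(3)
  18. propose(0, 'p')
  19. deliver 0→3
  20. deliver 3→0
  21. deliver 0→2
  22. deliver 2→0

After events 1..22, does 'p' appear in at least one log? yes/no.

no

after 1 — propose(0,'s'): n0:coor/t1/[-]
after 2 — deliver 0→3: n3:part/t1/[-]
after 3 — deliver 3→0: ·
after 4 — deliver 0→2: n2:part/t1/[-]
after 5 — deliver 2→0: ·
after 6 — deliver 0→1: n1:part/t1/[-]
after 7 — deliver 1→0: n0:coor/t1/[s]
after 8 — deliver 0→1: n1:part/t1/[s]
after 9 — deliver 0→2: n2:part/t1/[s]
after 10 — deliver 0→3: n3:part/t1/[s]
after 11 — timeout(0): n0:coor/t2/[s]
after 12 — deliver 0→1: n1:part/t2/[s]
after 13 — deliver 1→0: ·
after 14 — deliver 3→0: ·
after 15 — timeout(0): n0:coor/t3/[s]
after 16 — deliver 3→0: ·
after 17 — crash(3): n3:✗part/t1/[s]
after 18 — propose(0,'p'): n0:coor/t4/[s]
after 19 — deliver 0→3: ·
after 20 — deliver 3→0: ·
after 21 — deliver 0→2: n2:part/t2/[s]
after 22 — deliver 2→0: ·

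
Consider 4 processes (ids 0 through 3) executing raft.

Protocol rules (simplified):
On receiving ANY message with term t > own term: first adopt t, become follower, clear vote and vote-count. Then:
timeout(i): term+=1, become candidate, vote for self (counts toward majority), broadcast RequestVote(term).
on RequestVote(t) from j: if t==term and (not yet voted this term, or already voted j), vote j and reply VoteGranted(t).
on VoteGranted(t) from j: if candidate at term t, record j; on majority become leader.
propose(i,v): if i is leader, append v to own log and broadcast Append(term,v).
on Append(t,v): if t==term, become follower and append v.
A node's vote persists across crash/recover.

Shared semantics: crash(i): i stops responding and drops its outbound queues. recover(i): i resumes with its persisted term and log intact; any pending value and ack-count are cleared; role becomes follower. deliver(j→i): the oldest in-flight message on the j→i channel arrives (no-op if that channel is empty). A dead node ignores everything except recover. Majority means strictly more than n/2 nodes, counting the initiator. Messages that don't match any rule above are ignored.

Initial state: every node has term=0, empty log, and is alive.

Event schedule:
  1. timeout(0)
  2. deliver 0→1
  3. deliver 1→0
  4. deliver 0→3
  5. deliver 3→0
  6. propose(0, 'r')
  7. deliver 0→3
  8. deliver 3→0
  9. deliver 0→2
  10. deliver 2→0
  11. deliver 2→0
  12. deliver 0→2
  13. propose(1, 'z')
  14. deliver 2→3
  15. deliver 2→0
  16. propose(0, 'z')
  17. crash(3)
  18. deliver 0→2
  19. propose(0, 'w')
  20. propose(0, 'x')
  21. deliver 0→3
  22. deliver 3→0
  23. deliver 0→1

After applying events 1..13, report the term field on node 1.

1

step 1 timeout(0): 0={cand,t=1,log=-}
step 2 deliver 0→1: 1={foll,t=1,log=-}
step 3 deliver 1→0: —
step 4 deliver 0→3: 3={foll,t=1,log=-}
step 5 deliver 3→0: 0={lead,t=1,log=-}
step 6 propose(0,'r'): 0={lead,t=1,log=r}
step 7 deliver 0→3: 3={foll,t=1,log=r}
step 8 deliver 3→0: —
step 9 deliver 0→2: 2={foll,t=1,log=-}
step 10 deliver 2→0: —
step 11 deliver 2→0: —
step 12 deliver 0→2: 2={foll,t=1,log=r}
step 13 propose(1,'z'): —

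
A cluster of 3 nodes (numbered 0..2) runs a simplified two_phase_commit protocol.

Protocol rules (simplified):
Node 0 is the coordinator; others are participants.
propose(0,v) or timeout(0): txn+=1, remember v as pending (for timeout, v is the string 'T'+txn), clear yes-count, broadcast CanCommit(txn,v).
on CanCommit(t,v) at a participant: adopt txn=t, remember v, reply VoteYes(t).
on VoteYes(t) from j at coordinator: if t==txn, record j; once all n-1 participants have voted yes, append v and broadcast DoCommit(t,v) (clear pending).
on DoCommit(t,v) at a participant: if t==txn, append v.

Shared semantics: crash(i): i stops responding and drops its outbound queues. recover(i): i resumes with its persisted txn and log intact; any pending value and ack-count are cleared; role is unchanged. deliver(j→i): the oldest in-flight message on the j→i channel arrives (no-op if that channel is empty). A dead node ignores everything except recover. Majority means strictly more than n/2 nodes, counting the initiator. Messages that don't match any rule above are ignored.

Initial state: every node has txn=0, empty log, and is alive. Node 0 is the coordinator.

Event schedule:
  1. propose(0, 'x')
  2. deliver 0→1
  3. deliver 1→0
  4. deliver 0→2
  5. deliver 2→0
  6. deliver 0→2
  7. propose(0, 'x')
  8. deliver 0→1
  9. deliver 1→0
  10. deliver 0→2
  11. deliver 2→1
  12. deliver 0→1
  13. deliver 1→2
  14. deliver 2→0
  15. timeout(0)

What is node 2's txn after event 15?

2

step 1 propose(0,'x'): 0={coor,t=1,log=-}
step 2 deliver 0→1: 1={part,t=1,log=-}
step 3 deliver 1→0: —
step 4 deliver 0→2: 2={part,t=1,log=-}
step 5 deliver 2→0: 0={coor,t=1,log=x}
step 6 deliver 0→2: 2={part,t=1,log=x}
step 7 propose(0,'x'): 0={coor,t=2,log=x}
step 8 deliver 0→1: 1={part,t=1,log=x}
step 9 deliver 1→0: —
step 10 deliver 0→2: 2={part,t=2,log=x}
step 11 deliver 2→1: —
step 12 deliver 0→1: 1={part,t=2,log=x}
step 13 deliver 1→2: —
step 14 deliver 2→0: —
step 15 timeout(0): 0={coor,t=3,log=x}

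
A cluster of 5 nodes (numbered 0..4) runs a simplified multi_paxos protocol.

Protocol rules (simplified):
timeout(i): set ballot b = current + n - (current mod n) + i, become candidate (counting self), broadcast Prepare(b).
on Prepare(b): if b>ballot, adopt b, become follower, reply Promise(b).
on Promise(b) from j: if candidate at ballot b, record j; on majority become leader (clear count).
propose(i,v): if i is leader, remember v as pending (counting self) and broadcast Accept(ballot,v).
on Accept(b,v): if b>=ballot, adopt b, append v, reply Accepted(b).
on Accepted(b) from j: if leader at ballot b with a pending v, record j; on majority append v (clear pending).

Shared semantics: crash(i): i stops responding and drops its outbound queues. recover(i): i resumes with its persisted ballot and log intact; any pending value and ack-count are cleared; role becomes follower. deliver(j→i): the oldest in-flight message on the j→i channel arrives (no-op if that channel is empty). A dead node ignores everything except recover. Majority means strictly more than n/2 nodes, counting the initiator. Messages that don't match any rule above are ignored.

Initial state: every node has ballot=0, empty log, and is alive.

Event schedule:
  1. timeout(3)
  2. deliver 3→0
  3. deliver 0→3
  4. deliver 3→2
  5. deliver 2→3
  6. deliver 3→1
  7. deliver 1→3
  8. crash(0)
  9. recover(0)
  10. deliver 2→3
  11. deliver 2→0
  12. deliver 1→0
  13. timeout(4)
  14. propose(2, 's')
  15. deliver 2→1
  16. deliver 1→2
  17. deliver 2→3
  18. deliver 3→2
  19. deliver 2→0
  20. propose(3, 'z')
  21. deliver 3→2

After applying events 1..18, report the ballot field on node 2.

8

after 1 — timeout(3): n3:cand/b8/[-]
after 2 — deliver 3→0: n0:foll/b8/[-]
after 3 — deliver 0→3: ·
after 4 — deliver 3→2: n2:foll/b8/[-]
after 5 — deliver 2→3: n3:lead/b8/[-]
after 6 — deliver 3→1: n1:foll/b8/[-]
after 7 — deliver 1→3: ·
after 8 — crash(0): n0:✗foll/b8/[-]
after 9 — recover(0): n0:foll/b8/[-]
after 10 — deliver 2→3: ·
after 11 — deliver 2→0: ·
after 12 — deliver 1→0: ·
after 13 — timeout(4): n4:cand/b9/[-]
after 14 — propose(2,'s'): ·
after 15 — deliver 2→1: ·
after 16 — deliver 1→2: ·
after 17 — deliver 2→3: ·
after 18 — deliver 3→2: ·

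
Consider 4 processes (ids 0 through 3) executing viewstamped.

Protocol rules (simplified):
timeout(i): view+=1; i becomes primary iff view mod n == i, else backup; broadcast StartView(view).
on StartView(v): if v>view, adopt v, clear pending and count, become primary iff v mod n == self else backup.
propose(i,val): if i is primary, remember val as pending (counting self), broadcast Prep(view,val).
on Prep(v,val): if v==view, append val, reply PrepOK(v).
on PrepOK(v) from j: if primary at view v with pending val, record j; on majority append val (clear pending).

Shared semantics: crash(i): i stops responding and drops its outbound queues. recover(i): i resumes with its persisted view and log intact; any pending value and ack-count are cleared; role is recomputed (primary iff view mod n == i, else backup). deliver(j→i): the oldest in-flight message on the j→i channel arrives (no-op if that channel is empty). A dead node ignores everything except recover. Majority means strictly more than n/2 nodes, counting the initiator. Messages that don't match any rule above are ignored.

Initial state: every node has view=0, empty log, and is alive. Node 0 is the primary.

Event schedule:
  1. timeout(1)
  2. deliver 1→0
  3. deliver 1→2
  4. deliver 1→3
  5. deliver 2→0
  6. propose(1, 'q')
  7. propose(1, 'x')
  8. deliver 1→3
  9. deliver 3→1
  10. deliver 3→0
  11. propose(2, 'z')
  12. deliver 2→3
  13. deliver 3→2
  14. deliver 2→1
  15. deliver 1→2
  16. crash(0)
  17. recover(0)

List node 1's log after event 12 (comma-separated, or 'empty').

e1 timeout(1): 1[prim,v=1,-]
e2 deliver 1→0: 0[back,v=1,-]
e3 deliver 1→2: 2[back,v=1,-]
e4 deliver 1→3: 3[back,v=1,-]
e5 deliver 2→0: ·
e6 propose(1,'q'): ·
e7 propose(1,'x'): ·
e8 deliver 1→3: 3[back,v=1,q]
e9 deliver 3→1: ·
e10 deliver 3→0: ·
e11 propose(2,'z'): ·
e12 deliver 2→3: ·

empty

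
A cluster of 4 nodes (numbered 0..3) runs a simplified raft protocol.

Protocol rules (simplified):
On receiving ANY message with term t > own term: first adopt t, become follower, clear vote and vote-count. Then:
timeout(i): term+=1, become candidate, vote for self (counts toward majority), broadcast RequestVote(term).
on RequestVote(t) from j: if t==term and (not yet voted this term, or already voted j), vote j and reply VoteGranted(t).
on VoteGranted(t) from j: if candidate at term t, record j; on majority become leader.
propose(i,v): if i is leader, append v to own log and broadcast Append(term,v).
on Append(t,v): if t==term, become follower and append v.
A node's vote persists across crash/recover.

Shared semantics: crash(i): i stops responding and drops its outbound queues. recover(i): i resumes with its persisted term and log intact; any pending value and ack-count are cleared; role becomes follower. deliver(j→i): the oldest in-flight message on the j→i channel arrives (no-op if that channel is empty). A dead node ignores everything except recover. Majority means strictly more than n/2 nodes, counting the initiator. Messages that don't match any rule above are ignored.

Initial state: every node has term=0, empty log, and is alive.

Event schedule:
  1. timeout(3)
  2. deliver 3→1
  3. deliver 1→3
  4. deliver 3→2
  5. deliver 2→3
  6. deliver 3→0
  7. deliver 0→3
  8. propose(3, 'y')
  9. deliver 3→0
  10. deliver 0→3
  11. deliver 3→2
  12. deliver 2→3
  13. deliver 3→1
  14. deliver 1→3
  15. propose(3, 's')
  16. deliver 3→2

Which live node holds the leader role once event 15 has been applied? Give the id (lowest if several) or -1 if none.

3

e1 timeout(3): 3[cand,t=1,-]
e2 deliver 3→1: 1[foll,t=1,-]
e3 deliver 1→3: ·
e4 deliver 3→2: 2[foll,t=1,-]
e5 deliver 2→3: 3[lead,t=1,-]
e6 deliver 3→0: 0[foll,t=1,-]
e7 deliver 0→3: ·
e8 propose(3,'y'): 3[lead,t=1,y]
e9 deliver 3→0: 0[foll,t=1,y]
e10 deliver 0→3: ·
e11 deliver 3→2: 2[foll,t=1,y]
e12 deliver 2→3: ·
e13 deliver 3→1: 1[foll,t=1,y]
e14 deliver 1→3: ·
e15 propose(3,'s'): 3[lead,t=1,y,s]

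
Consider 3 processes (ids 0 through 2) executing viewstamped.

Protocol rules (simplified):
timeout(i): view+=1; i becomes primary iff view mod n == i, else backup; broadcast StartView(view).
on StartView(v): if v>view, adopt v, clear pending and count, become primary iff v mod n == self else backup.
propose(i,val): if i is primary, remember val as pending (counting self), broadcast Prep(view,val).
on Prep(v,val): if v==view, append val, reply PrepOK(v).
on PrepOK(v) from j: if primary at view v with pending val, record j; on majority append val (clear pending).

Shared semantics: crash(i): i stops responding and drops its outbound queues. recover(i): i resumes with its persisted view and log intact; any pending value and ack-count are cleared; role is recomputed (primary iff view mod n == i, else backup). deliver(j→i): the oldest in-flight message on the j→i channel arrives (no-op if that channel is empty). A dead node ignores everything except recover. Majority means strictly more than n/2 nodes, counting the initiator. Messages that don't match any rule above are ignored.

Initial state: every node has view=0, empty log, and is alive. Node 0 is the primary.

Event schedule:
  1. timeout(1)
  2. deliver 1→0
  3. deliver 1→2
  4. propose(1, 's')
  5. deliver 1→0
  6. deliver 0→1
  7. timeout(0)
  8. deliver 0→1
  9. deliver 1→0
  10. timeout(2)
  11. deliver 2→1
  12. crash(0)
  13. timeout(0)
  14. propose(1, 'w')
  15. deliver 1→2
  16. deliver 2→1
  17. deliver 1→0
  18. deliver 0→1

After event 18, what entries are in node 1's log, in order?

[1] timeout(1) → N1(prim v1 [-])
[2] deliver 1→0 → N0(back v1 [-])
[3] deliver 1→2 → N2(back v1 [-])
[4] propose(1,'s') → ∅
[5] deliver 1→0 → N0(back v1 [s])
[6] deliver 0→1 → N1(prim v1 [s])
[7] timeout(0) → N0(back v2 [s])
[8] deliver 0→1 → N1(back v2 [s])
[9] deliver 1→0 → ∅
[10] timeout(2) → N2(prim v2 [-])
[11] deliver 2→1 → ∅
[12] crash(0) → N0(✗back v2 [s])
[13] timeout(0) → ∅
[14] propose(1,'w') → ∅
[15] deliver 1→2 → ∅
[16] deliver 2→1 → ∅
[17] deliver 1→0 → ∅
[18] deliver 0→1 → ∅

s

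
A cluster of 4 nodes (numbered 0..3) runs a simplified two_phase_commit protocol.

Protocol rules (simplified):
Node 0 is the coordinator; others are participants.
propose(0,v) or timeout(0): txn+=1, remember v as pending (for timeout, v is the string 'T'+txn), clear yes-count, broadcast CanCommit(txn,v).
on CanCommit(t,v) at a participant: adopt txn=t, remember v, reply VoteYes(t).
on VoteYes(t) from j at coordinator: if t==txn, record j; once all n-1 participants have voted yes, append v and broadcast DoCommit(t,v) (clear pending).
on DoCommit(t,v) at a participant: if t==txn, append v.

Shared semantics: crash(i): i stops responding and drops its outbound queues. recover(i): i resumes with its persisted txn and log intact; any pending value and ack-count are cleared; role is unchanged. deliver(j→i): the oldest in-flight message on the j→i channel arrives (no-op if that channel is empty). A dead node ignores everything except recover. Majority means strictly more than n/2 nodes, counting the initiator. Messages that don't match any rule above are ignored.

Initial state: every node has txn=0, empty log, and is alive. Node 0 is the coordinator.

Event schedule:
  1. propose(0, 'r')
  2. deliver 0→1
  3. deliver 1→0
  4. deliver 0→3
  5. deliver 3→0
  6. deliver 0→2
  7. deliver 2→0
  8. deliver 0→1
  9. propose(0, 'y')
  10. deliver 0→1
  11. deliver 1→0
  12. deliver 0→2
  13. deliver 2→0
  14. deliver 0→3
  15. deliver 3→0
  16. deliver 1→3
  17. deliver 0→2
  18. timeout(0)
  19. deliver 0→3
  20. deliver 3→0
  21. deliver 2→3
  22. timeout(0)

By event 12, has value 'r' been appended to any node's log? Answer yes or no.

after 1 — propose(0,'r'): n0:coor/t1/[-]
after 2 — deliver 0→1: n1:part/t1/[-]
after 3 — deliver 1→0: ·
after 4 — deliver 0→3: n3:part/t1/[-]
after 5 — deliver 3→0: ·
after 6 — deliver 0→2: n2:part/t1/[-]
after 7 — deliver 2→0: n0:coor/t1/[r]
after 8 — deliver 0→1: n1:part/t1/[r]
after 9 — propose(0,'y'): n0:coor/t2/[r]
after 10 — deliver 0→1: n1:part/t2/[r]
after 11 — deliver 1→0: ·
after 12 — deliver 0→2: n2:part/t1/[r]

yes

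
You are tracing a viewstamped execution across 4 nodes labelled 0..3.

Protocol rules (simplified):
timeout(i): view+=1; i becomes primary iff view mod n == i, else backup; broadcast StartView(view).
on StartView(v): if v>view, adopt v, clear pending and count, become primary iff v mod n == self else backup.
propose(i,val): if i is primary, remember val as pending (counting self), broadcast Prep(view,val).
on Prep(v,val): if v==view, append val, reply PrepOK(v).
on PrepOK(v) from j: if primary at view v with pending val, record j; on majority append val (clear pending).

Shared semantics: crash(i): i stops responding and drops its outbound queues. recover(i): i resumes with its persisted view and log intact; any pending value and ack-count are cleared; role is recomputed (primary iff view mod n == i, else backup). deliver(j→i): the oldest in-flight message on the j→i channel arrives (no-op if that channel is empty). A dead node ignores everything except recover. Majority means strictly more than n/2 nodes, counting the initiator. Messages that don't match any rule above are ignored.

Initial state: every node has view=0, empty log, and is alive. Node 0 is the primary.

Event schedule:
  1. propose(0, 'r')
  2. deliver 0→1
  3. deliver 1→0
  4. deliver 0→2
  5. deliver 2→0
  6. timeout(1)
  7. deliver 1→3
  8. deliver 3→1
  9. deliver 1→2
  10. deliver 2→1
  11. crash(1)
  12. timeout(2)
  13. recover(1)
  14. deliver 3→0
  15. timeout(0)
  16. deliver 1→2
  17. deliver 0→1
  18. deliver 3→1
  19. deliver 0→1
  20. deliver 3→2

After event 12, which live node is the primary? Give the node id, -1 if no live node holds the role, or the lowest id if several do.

0

step 1 propose(0,'r'): —
step 2 deliver 0→1: 1={back,v=0,log=r}
step 3 deliver 1→0: —
step 4 deliver 0→2: 2={back,v=0,log=r}
step 5 deliver 2→0: 0={prim,v=0,log=r}
step 6 timeout(1): 1={prim,v=1,log=r}
step 7 deliver 1→3: 3={back,v=1,log=-}
step 8 deliver 3→1: —
step 9 deliver 1→2: 2={back,v=1,log=r}
step 10 deliver 2→1: —
step 11 crash(1): 1={✗prim,v=1,log=r}
step 12 timeout(2): 2={prim,v=2,log=r}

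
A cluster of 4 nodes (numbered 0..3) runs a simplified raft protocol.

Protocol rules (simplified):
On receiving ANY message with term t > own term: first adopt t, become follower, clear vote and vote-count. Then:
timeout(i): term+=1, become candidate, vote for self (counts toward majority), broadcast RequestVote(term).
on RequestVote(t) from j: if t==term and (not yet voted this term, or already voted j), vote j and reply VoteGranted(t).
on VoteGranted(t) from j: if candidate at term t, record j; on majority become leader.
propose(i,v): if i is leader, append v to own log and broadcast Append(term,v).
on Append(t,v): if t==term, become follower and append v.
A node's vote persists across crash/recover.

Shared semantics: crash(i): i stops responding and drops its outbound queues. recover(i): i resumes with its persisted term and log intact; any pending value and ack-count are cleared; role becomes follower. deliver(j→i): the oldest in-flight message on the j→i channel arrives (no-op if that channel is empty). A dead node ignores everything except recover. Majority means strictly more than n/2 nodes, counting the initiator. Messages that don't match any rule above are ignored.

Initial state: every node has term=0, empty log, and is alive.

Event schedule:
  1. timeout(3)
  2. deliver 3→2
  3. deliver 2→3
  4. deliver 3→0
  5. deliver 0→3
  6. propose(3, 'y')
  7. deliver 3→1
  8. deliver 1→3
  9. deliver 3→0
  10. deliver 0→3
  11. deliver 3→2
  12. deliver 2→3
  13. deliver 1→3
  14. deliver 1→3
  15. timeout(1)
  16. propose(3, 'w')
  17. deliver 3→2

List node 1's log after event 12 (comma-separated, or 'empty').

e1 timeout(3): 3[cand,t=1,-]
e2 deliver 3→2: 2[foll,t=1,-]
e3 deliver 2→3: ·
e4 deliver 3→0: 0[foll,t=1,-]
e5 deliver 0→3: 3[lead,t=1,-]
e6 propose(3,'y'): 3[lead,t=1,y]
e7 deliver 3→1: 1[foll,t=1,-]
e8 deliver 1→3: ·
e9 deliver 3→0: 0[foll,t=1,y]
e10 deliver 0→3: ·
e11 deliver 3→2: 2[foll,t=1,y]
e12 deliver 2→3: ·

empty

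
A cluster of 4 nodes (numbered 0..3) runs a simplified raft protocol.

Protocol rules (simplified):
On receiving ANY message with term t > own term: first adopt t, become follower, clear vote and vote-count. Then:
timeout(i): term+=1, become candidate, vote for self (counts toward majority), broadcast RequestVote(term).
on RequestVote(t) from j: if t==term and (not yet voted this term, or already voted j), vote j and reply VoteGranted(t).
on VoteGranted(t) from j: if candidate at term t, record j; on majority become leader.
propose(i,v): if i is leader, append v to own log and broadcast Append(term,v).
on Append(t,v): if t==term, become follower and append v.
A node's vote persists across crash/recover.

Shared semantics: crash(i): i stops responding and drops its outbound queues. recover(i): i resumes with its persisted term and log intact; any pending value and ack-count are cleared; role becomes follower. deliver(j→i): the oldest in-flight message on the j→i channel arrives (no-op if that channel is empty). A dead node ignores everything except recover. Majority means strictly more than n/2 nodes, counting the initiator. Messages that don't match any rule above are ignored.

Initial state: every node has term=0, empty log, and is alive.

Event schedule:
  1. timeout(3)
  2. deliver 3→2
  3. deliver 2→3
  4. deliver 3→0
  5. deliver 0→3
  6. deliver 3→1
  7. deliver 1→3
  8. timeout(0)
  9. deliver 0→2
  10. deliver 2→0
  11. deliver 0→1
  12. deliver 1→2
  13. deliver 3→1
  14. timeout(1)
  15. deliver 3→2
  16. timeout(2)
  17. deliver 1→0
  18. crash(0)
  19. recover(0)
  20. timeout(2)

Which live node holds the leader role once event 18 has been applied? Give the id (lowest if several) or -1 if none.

3

step 1 timeout(3): 3={cand,t=1,log=-}
step 2 deliver 3→2: 2={foll,t=1,log=-}
step 3 deliver 2→3: —
step 4 deliver 3→0: 0={foll,t=1,log=-}
step 5 deliver 0→3: 3={lead,t=1,log=-}
step 6 deliver 3→1: 1={foll,t=1,log=-}
step 7 deliver 1→3: —
step 8 timeout(0): 0={cand,t=2,log=-}
step 9 deliver 0→2: 2={foll,t=2,log=-}
step 10 deliver 2→0: —
step 11 deliver 0→1: 1={foll,t=2,log=-}
step 12 deliver 1→2: —
step 13 deliver 3→1: —
step 14 timeout(1): 1={cand,t=3,log=-}
step 15 deliver 3→2: —
step 16 timeout(2): 2={cand,t=3,log=-}
step 17 deliver 1→0: 0={lead,t=2,log=-}
step 18 crash(0): 0={✗lead,t=2,log=-}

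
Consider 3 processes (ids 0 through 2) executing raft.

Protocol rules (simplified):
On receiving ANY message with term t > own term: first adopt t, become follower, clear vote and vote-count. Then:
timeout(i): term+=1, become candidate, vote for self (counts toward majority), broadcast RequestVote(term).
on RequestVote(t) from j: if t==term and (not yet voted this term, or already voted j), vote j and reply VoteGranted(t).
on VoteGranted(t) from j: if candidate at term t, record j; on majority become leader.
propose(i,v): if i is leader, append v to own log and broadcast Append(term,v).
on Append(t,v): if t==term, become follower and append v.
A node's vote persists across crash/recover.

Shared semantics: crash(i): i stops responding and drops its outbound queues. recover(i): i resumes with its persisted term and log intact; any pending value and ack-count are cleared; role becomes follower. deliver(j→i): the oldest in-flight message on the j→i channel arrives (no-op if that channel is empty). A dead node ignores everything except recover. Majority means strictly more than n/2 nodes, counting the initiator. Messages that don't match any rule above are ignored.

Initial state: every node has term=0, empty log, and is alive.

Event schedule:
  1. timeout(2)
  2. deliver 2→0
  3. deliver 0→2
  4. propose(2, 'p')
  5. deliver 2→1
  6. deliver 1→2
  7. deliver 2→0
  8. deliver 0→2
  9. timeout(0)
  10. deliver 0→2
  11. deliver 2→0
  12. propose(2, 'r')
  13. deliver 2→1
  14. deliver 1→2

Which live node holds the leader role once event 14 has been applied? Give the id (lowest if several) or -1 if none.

e1 timeout(2): 2[cand,t=1,-]
e2 deliver 2→0: 0[foll,t=1,-]
e3 deliver 0→2: 2[lead,t=1,-]
e4 propose(2,'p'): 2[lead,t=1,p]
e5 deliver 2→1: 1[foll,t=1,-]
e6 deliver 1→2: ·
e7 deliver 2→0: 0[foll,t=1,p]
e8 deliver 0→2: ·
e9 timeout(0): 0[cand,t=2,p]
e10 deliver 0→2: 2[foll,t=2,p]
e11 deliver 2→0: 0[lead,t=2,p]
e12 propose(2,'r'): ·
e13 deliver 2→1: 1[foll,t=1,p]
e14 deliver 1→2: ·

0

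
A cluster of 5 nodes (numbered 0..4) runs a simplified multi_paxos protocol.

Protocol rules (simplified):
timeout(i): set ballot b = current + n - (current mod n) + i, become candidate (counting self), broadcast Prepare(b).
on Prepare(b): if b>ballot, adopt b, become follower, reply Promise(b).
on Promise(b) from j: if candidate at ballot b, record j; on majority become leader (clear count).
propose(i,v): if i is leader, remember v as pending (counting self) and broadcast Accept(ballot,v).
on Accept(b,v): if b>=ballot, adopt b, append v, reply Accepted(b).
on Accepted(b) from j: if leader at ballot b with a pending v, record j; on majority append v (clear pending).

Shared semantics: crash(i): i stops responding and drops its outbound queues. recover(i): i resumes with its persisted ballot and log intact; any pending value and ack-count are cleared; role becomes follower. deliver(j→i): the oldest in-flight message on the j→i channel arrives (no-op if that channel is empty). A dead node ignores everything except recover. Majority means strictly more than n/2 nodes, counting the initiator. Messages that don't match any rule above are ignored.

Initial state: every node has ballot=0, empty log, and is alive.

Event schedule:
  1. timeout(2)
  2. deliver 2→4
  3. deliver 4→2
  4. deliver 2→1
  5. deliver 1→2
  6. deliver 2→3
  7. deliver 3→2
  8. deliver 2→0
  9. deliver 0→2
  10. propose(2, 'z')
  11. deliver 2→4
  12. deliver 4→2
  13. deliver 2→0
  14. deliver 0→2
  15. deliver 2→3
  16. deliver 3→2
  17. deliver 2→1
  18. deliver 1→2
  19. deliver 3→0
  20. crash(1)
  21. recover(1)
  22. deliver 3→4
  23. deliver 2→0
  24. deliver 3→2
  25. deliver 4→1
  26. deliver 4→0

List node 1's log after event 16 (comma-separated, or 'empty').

empty

1. timeout(2):  <2:cand b7 ->
2. deliver 2→4:  <4:foll b7 ->
3. deliver 4→2:  nop
4. deliver 2→1:  <1:foll b7 ->
5. deliver 1→2:  <2:lead b7 ->
6. deliver 2→3:  <3:foll b7 ->
7. deliver 3→2:  nop
8. deliver 2→0:  <0:foll b7 ->
9. deliver 0→2:  nop
10. propose(2,'z'):  nop
11. deliver 2→4:  <4:foll b7 z>
12. deliver 4→2:  nop
13. deliver 2→0:  <0:foll b7 z>
14. deliver 0→2:  <2:lead b7 z>
15. deliver 2→3:  <3:foll b7 z>
16. deliver 3→2:  nop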